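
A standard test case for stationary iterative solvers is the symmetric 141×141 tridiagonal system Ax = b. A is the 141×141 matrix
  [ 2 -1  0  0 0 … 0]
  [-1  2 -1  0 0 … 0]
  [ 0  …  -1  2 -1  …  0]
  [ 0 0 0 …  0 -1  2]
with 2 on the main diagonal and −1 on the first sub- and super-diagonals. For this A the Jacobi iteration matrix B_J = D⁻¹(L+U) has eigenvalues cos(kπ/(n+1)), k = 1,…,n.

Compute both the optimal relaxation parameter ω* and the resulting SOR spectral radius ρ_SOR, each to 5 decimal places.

ω* = 1.95671, ρ_SOR = 0.95671

With n=141, ρ(Jacobi) = cos(π/142) = 0.99976.
1 − cos²(π/142) = sin²(π/142) ⇒ √(1−ρ_J²) = sin(π/142) = 0.022122.
Young: ω* = 2/(1+√(1−ρ_J²)) = 2/(1+0.022122) = 2/1.022122 = 1.95671.
and ρ(B_{ω*}) = 1.95671 − 1 = 0.95671.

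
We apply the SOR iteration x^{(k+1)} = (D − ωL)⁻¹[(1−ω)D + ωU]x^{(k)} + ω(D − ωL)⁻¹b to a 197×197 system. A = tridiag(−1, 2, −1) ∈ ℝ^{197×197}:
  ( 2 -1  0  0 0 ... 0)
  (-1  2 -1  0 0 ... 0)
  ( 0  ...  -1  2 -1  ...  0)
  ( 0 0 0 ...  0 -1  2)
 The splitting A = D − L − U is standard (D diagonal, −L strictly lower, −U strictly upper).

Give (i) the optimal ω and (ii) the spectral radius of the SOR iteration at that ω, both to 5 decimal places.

ω* = 1.96876, ρ_SOR = 0.96876

ρ_J = max_k |cos(kπ/198)| = cos(π/198) = 0.99987
1 − cos²(π/198) = sin²(π/198) ⇒ √(1−ρ_J²) = sin(π/198) = 0.015866.
So ω* = 2/1.015866 = 1.96876 (Young).
ρ_SOR = ω* − 1 ≈ 0.96876.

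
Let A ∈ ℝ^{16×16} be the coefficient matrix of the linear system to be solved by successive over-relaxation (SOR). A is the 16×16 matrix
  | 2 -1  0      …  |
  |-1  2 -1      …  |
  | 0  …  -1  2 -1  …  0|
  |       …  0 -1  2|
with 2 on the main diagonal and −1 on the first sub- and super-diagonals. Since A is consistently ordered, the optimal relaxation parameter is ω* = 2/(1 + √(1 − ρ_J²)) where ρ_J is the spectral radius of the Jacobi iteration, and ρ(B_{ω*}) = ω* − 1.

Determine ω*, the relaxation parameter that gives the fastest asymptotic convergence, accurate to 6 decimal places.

ω* = 1.689547

[ρ_J] n=16: ρ(B_J) = cos(π/(n+1)) = cos(π/17) = 0.982973.
1 − cos²(π/17) = sin²(π/17) ⇒ √(1−ρ_J²) = sin(π/17) = 0.1837495.
ω* = 2/(1+0.1837495) = 1.689547
and ρ(B_{ω*}) = 1.689547 − 1 = 0.689547.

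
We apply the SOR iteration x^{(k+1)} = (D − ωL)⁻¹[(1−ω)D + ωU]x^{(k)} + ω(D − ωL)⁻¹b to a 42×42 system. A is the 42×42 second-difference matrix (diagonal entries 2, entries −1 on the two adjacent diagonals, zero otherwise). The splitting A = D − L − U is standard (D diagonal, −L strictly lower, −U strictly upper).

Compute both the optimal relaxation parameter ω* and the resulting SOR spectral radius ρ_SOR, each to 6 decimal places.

½·tridiag(1,0,1) at n=42: λ_k = cos(kπ/43); max |λ| at k=1 ⇒ ρ_J = cos(π/43) ≈ 0.997332.
1 − cos²(π/43) = sin²(π/43) ⇒ √(1−ρ_J²) = sin(π/43) = 0.0729953.
Young: ω* = 2/(1+√(1−ρ_J²)) = 2/(1+0.0729953) = 2/1.0729953 = 1.863941.
ρ_SOR = ω* − 1 ≈ 0.863941.

ω* = 1.863941, ρ_SOR = 0.863941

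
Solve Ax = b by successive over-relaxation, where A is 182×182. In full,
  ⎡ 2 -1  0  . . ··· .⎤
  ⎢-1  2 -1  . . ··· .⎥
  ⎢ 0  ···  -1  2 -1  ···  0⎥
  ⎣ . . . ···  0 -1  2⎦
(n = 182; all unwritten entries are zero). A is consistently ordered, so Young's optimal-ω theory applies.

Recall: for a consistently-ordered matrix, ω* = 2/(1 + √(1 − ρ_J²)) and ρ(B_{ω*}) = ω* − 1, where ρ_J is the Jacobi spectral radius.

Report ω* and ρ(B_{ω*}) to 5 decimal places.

spectrum of D⁻¹(L+U) = {cos(kπ/183) : 1≤k≤182}; ρ_J = cos(π/183) = 0.99985.
root = sin(π/183) = 0.017166  (since 1−cos² = sin²).
Young: ω* = 2/(1+√(1−ρ_J²)) = 2/(1+0.017166) = 2/1.017166 = 1.96625.
Hence ρ(B_{ω*}) = 1.96625 − 1 = 0.96625.

ω* = 1.96625, ρ_SOR = 0.96625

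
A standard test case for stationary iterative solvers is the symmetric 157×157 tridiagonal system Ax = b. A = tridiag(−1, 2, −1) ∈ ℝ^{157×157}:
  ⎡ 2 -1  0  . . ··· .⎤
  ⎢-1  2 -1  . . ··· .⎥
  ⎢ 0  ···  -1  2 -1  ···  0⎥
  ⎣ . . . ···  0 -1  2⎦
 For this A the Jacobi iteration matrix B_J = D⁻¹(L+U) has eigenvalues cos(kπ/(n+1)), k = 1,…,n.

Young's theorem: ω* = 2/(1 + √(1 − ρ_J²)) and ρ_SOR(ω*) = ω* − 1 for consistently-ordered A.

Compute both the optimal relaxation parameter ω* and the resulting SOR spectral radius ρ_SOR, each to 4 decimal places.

[ρ_J] n=157: ρ(B_J) = cos(π/(n+1)) = cos(π/158) = 0.9998.
root = sin(π/158) = 0.01988  (since 1−cos² = sin²).
Young: ω* = 2/(1+√(1−ρ_J²)) = 2/(1+0.01988) = 2/1.01988 = 1.9610.
At ω = 1.9610 every |λ(B_ω)| = ω−1, so ρ_SOR = 0.9610.

ω* = 1.9610, ρ_SOR = 0.9610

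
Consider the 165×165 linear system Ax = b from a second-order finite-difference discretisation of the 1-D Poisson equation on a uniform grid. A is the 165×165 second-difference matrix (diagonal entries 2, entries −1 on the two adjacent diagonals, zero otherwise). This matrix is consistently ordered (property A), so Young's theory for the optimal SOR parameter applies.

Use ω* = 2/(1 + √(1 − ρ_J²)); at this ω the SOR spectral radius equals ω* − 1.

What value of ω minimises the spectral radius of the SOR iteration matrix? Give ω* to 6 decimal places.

½·tridiag(1,0,1) at n=165: λ_k = cos(kπ/166); max |λ| at k=1 ⇒ ρ_J = cos(π/166) ≈ 0.999821.
√(1 − cos²(π/166)) = sin(π/166) ≈ 0.0189241.
ω* = 2/(1+0.0189241) = 1.962855
ρ_SOR = ω* − 1 = 1.962855 − 1 = 0.962855.

ω* = 1.962855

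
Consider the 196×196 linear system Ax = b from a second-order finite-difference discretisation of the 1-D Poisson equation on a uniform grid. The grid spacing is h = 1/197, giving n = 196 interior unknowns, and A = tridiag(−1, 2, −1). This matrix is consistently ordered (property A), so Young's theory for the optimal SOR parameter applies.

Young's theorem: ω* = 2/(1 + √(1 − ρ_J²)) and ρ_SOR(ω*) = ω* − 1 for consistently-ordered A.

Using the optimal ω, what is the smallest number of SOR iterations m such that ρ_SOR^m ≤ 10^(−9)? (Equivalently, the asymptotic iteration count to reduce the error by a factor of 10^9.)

m = 650

½·tridiag(1,0,1) at n=196: λ_k = cos(kπ/197); max |λ| at k=1 ⇒ ρ_J = cos(π/197) ≈ 0.9998728.
1 − cos²(π/197) = sin²(π/197) ⇒ √(1−ρ_J²) = sin(π/197) = 0.0159465.
[ω*] 2 ÷ (1 + 0.0159465) = 2 ÷ 1.0159465 = 1.9686076.
[ρ_SOR] ω* − 1 = 0.9686076.
(0.9686076)^m ≤ 10^{−9}  ⇒  m·ln(0.9686076) ≤ −9·ln10  ⇒  m ≥ 649.721  ⇒  m = 650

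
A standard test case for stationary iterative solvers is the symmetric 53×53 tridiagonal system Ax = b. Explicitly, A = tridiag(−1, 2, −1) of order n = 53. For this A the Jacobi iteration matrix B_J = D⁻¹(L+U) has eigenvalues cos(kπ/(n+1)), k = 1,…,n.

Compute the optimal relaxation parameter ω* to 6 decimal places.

spectrum of D⁻¹(L+U) = {cos(kπ/54) : 1≤k≤53}; ρ_J = cos(π/54) = 0.998308.
root = sin(π/54) = 0.0581448  (since 1−cos² = sin²).
ω* = 2/(1+0.0581448) = 1.890100
Hence ρ(B_{ω*}) = 1.890100 − 1 = 0.890100.

ω* = 1.890100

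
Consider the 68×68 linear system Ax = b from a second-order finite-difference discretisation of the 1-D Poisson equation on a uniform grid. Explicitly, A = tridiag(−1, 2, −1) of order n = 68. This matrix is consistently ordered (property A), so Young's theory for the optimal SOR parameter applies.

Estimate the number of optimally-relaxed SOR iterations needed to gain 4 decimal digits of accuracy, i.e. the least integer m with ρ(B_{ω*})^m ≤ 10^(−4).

m = 102

B_J for the 68×68 system has eigenvalues cos(kπ/69); ρ_J = cos(π/69) = 0.9989637.
√(1 − cos²(π/69)) = sin(π/69) ≈ 0.0455146.
[ω*] 2 ÷ (1 + 0.0455146) = 2 ÷ 1.0455146 = 1.9129336.
At ω = 1.9129336 every |λ(B_ω)| = ω−1, so ρ_SOR = 0.9129336.
ρ_SOR^m ≤ 10^(−4) ⇔ m ≥ 4·ln10/(−ln 0.9129336) = 9.21034/0.0910921 = 101.110; m = ⌈101.110⌉ = 102.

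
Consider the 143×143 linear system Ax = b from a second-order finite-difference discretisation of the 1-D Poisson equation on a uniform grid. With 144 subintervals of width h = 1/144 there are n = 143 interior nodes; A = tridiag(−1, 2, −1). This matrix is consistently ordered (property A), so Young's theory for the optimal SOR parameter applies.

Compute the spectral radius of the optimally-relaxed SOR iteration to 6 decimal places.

½·tridiag(1,0,1) at n=143: λ_k = cos(kπ/144); max |λ| at k=1 ⇒ ρ_J = cos(π/144) ≈ 0.999762.
√(1−ρ_J²) = |sin(π/144)| = 0.0218149
[ω*] 2 ÷ (1 + 0.0218149) = 2 ÷ 1.0218149 = 1.957302.
[ρ_SOR] ω* − 1 = 0.957302.

ρ_SOR = 0.957302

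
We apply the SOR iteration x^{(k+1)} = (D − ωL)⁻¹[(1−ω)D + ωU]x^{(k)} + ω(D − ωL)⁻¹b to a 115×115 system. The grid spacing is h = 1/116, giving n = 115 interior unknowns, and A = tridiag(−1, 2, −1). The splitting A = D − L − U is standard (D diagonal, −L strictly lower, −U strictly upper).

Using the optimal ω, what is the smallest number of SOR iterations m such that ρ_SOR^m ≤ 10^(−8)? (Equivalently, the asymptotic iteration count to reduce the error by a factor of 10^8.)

½·tridiag(1,0,1) at n=115: λ_k = cos(kπ/116); max |λ| at k=1 ⇒ ρ_J = cos(π/116) ≈ 0.9996333.
√(1 − cos²(π/116)) = sin(π/116) ≈ 0.0270794.
ω* = 2/(1 + 0.0270794) = 2/1.0270794 = 1.9472691.
and ρ(B_{ω*}) = 1.9472691 − 1 = 0.9472691.
(0.9472691)^m ≤ 10^{−8}  ⇒  m·ln(0.9472691) ≤ −8·ln10  ⇒  m ≥ 340.040  ⇒  m = 341

m = 341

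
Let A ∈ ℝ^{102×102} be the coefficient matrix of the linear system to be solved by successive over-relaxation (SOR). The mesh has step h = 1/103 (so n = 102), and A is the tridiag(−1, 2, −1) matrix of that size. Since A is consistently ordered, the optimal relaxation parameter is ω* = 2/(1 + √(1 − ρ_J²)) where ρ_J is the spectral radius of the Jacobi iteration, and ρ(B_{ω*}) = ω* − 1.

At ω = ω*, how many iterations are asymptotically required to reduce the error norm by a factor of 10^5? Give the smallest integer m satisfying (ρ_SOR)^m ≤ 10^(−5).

m = 189

n=102: λ(B_J) = 1 − λ(A)/2 = cos(kπ/103); k=1 gives ρ_J = 0.9995349.
1 − cos²(π/103) = sin²(π/103) ⇒ √(1−ρ_J²) = sin(π/103) = 0.0304962.
So ω* = 2/1.0304962 = 1.9408126 (Young).
Hence ρ(B_{ω*}) = 1.9408126 − 1 = 0.9408126.
5·ln10 = 11.5129; −ln(0.9408126) = 0.0610113; m = ⌈11.5129/0.0610113⌉ = ⌈188.701⌉ = 189.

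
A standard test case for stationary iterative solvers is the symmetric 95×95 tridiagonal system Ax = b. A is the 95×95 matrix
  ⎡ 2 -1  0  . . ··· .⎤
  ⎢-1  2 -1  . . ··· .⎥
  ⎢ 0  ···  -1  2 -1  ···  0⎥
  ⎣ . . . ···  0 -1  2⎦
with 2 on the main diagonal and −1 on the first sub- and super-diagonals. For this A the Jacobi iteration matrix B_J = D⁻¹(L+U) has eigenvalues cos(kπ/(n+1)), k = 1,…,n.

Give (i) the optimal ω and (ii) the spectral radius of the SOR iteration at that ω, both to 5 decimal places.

ω* = 1.93664, ρ_SOR = 0.93664

spectrum of D⁻¹(L+U) = {cos(kπ/96) : 1≤k≤95}; ρ_J = cos(π/96) = 0.99946.
root = sin(π/96) = 0.032719  (since 1−cos² = sin²).
ω* = 2/(1 + 0.032719) = 2/1.032719 = 1.93664.
ρ(B_{ω*}) = ω*−1 = 0.93664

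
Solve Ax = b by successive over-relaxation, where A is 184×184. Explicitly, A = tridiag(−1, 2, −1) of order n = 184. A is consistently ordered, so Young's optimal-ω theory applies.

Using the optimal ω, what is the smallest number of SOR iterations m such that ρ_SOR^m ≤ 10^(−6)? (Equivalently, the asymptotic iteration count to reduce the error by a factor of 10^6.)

B_J for the 184×184 system has eigenvalues cos(kπ/185); ρ_J = cos(π/185) = 0.9998558.
√(1−ρ_J²) simplifies to sin(π/185) = 0.0169808.
ω* = 2 / (1 + 0.0169808) = 2 / 1.0169808 ≈ 1.9666055.
and ρ(B_{ω*}) = 1.9666055 − 1 = 0.9666055.
6·ln10 = 13.8155; −ln(0.9666055) = 0.0339648; m = ⌈13.8155/0.0339648⌉ = ⌈406.759⌉ = 407.

m = 407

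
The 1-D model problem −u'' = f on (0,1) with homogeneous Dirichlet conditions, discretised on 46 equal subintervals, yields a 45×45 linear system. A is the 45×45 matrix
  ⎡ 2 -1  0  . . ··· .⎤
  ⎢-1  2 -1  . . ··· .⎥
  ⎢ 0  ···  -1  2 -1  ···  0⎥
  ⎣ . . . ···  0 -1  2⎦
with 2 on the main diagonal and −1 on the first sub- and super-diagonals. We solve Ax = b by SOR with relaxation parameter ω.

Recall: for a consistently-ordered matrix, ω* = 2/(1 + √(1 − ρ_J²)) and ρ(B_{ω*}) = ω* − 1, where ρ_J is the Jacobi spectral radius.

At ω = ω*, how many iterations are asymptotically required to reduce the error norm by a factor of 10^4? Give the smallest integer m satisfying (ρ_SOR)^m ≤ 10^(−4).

m = 68

ρ_J = max_k |cos(kπ/46)| = cos(π/46) = 0.9976688
√(1−ρ_J²) = |sin(π/46)| = 0.0682424
Then 2/(1+√(1−ρ_J²)) = 2/(1+0.0682424); ω* = 2/1.0682424 = 1.8722342.
At ω = 1.8722342 every |λ(B_ω)| = ω−1, so ρ_SOR = 0.8722342.
ρ_SOR^m ≤ 10^(−4) ⇔ m ≥ 4·ln10/(−ln 0.8722342) = 9.21034/0.136697 = 67.378; m = ⌈67.378⌉ = 68.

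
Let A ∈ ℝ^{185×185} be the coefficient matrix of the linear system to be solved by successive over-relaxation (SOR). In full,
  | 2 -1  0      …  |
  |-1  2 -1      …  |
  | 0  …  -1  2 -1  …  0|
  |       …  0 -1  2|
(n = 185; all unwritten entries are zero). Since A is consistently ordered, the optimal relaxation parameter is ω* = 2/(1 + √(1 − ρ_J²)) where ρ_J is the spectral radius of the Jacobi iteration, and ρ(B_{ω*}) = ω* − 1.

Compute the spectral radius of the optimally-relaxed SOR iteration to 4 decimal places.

ρ_SOR = 0.9668

B_J for the 185×185 system has eigenvalues cos(kπ/186); ρ_J = cos(π/186) = 0.9999.
√(1 − cos²(π/186)) = sin(π/186) ≈ 0.01689.
Young: ω* = 2/(1+√(1−ρ_J²)) = 2/(1+0.01689) = 2/1.01689 = 1.9668.
ρ_SOR = ω* − 1 = 1.9668 − 1 = 0.9668.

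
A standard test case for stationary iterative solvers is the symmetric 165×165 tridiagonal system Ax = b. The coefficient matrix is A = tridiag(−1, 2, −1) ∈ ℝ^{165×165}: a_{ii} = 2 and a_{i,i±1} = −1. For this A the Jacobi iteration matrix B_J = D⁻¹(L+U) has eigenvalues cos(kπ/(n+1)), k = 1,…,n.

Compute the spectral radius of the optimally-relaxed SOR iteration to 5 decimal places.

B_J for the 165×165 system has eigenvalues cos(kπ/166); ρ_J = cos(π/166) = 0.99982.
√(1−ρ_J²) = |sin(π/166)| = 0.018924
[ω*] 2 ÷ (1 + 0.018924) = 2 ÷ 1.018924 = 1.96285.
Hence ρ(B_{ω*}) = 1.96285 − 1 = 0.96285.

ρ_SOR = 0.96285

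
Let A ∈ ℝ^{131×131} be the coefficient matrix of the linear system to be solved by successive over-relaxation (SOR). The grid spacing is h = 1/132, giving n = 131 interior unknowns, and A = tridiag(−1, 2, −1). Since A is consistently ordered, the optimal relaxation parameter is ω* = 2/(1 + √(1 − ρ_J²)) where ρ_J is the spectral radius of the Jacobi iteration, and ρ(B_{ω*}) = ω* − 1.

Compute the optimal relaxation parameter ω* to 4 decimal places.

With n=131, ρ(Jacobi) = cos(π/132) = 0.9997.
√(1−ρ_J²) simplifies to sin(π/132) = 0.02380.
Young: ω* = 2/(1+√(1−ρ_J²)) = 2/(1+0.02380) = 2/1.02380 = 1.9535.
ρ_SOR = ω* − 1 = 1.9535 − 1 = 0.9535.

ω* = 1.9535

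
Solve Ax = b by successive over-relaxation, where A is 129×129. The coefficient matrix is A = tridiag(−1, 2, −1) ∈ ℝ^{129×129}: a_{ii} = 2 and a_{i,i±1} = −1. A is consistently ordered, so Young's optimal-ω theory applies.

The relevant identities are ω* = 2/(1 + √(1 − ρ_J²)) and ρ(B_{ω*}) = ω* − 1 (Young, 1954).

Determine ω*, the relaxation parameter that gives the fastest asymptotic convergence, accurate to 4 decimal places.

ω* = 1.9528

[ρ_J] n=129: ρ(B_J) = cos(π/(n+1)) = cos(π/130) = 0.9997.
root = sin(π/130) = 0.02416  (since 1−cos² = sin²).
So ω* = 2/1.02416 = 1.9528 (Young).
At ω = 1.9528 every |λ(B_ω)| = ω−1, so ρ_SOR = 0.9528.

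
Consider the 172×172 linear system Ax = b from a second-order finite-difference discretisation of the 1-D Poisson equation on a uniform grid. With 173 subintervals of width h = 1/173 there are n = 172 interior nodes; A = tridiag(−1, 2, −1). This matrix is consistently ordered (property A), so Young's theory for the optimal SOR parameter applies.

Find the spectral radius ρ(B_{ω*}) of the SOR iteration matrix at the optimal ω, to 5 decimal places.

[ρ_J] n=172: ρ(B_J) = cos(π/(n+1)) = cos(π/173) = 0.99984.
root = sin(π/173) = 0.018158  (since 1−cos² = sin²).
ω* = 2/(1 + 0.018158) = 2/1.018158 = 1.96433.
[ρ_SOR] ω* − 1 = 0.96433.

ρ_SOR = 0.96433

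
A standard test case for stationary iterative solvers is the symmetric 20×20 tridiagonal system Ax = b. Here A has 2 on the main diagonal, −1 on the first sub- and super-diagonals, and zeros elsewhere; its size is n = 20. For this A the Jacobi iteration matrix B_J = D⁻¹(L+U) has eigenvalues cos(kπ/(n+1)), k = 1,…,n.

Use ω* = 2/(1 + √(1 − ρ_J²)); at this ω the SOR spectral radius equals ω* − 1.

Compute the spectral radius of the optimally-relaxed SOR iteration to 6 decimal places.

ρ_SOR = 0.740580

n=20: λ(B_J) = 1 − λ(A)/2 = cos(kπ/21); k=1 gives ρ_J = 0.988831.
1 − cos²(π/21) = sin²(π/21) ⇒ √(1−ρ_J²) = sin(π/21) = 0.1490423.
ω* = 2 / (1 + 0.1490423) = 2 / 1.1490423 ≈ 1.740580.
ρ_SOR = ω* − 1 = 1.740580 − 1 = 0.740580.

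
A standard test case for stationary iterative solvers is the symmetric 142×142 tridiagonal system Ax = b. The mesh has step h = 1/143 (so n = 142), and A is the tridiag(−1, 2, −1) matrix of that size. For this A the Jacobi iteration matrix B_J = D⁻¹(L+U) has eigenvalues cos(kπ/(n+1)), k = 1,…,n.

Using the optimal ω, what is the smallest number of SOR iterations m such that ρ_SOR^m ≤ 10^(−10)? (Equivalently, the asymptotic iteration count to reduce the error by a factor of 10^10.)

m = 525

B_J for the 142×142 system has eigenvalues cos(kπ/143); ρ_J = cos(π/143) = 0.9997587.
1 − cos²(π/143) = sin²(π/143) ⇒ √(1−ρ_J²) = sin(π/143) = 0.0219674.
ω* = 2/(1 + 0.0219674) = 2/1.0219674 = 1.9570096.
ρ_SOR = ω* − 1 ≈ 0.9570096.
ρ_SOR^m ≤ 10^(−10) ⇔ m ≥ 10·ln10/(−ln 0.9570096) = 23.0259/0.0439419 = 524.008; m = ⌈524.008⌉ = 525.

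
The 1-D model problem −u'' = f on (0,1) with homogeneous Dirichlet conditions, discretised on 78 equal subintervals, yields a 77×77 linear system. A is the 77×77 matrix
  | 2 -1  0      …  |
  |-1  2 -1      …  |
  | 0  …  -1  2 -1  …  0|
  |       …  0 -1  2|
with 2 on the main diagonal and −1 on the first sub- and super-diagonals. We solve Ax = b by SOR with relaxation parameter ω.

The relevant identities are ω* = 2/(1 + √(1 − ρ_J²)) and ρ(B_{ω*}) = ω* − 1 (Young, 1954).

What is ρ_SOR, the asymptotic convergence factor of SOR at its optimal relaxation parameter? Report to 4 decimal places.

[ρ_J] n=77: ρ(B_J) = cos(π/(n+1)) = cos(π/78) = 0.9992.
√(1−ρ_J²) = |sin(π/78)| = 0.04027
So ω* = 2/1.04027 = 1.9226 (Young).
ρ(B_{ω*}) = ω*−1 = 0.9226

ρ_SOR = 0.9226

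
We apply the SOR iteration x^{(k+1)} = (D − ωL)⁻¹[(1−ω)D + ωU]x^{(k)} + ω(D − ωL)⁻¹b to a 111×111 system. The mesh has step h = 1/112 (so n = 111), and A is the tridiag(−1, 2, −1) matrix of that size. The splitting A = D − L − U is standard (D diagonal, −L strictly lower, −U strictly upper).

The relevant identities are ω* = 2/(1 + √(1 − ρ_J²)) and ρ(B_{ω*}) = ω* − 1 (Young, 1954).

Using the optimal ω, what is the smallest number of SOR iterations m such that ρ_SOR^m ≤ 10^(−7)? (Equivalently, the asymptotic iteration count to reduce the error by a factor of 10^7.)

[ρ_J] n=111: ρ(B_J) = cos(π/(n+1)) = cos(π/112) = 0.9996066.
√(1−ρ_J²) simplifies to sin(π/112) = 0.0280463.
ω* = 2 / (1 + 0.0280463) = 2 / 1.0280463 ≈ 1.9454377.
Hence ρ(B_{ω*}) = 1.9454377 − 1 = 0.9454377.
For 7 digits: m = 7·ln10 / (−ln 0.9454377) = 16.1181/0.0561073 = 287.273; round up → m = 288.

m = 288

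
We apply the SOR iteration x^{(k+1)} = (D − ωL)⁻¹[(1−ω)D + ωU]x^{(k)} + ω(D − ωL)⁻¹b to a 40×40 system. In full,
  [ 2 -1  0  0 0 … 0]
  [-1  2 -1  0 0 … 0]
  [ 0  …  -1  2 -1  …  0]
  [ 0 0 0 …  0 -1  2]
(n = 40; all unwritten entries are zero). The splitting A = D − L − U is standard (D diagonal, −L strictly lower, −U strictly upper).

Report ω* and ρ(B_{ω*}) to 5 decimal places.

ω* = 1.85779, ρ_SOR = 0.85779

With n=40, ρ(Jacobi) = cos(π/41) = 0.99707.
√(1−ρ_J²) = |sin(π/41)| = 0.076549
ω* = 2/(1 + 0.076549) = 2/1.076549 = 1.85779.
ρ(B_{ω*}) = ω*−1 = 0.85779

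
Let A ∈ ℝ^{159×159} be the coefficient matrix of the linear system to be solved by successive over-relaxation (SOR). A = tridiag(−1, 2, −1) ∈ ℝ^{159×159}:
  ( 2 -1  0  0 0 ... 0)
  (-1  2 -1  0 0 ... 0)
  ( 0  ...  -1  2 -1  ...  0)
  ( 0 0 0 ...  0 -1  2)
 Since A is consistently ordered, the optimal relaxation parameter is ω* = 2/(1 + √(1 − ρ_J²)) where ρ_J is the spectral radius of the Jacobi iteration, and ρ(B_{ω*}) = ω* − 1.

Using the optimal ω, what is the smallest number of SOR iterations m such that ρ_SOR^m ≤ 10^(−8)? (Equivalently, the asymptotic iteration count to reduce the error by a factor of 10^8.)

m = 470

n=159: λ(B_J) = 1 − λ(A)/2 = cos(kπ/160); k=1 gives ρ_J = 0.9998072.
1 − cos²(π/160) = sin²(π/160) ⇒ √(1−ρ_J²) = sin(π/160) = 0.0196337.
[ω*] 2 ÷ (1 + 0.0196337) = 2 ÷ 1.0196337 = 1.9614887.
ρ_SOR = ω* − 1 = 1.9614887 − 1 = 0.9614887.
8·ln10 = 18.4207; −ln(0.9614887) = 0.0392725; m = ⌈18.4207/0.0392725⌉ = ⌈469.048⌉ = 470.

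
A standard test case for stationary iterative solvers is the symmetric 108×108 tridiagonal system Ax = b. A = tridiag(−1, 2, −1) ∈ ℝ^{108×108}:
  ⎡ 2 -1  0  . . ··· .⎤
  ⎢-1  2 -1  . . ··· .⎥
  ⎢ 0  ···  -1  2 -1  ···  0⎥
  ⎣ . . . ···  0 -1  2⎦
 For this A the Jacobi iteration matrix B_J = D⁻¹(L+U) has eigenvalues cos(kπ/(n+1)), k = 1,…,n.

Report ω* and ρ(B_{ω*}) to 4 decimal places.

[ρ_J] n=108: ρ(B_J) = cos(π/(n+1)) = cos(π/109) = 0.9996.
√(1−ρ_J²) simplifies to sin(π/109) = 0.02882.
[ω*] 2 ÷ (1 + 0.02882) = 2 ÷ 1.02882 = 1.9440.
At ω = 1.9440 every |λ(B_ω)| = ω−1, so ρ_SOR = 0.9440.

ω* = 1.9440, ρ_SOR = 0.9440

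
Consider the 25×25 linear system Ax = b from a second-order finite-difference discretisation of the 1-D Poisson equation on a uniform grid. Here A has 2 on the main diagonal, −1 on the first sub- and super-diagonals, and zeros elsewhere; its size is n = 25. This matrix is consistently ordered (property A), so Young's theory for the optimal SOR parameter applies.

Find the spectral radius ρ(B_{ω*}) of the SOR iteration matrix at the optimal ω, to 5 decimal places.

spectrum of D⁻¹(L+U) = {cos(kπ/26) : 1≤k≤25}; ρ_J = cos(π/26) = 0.99271.
√(1 − cos²(π/26)) = sin(π/26) ≈ 0.120537.
ω* = 2/(1 + 0.120537) = 2/1.120537 = 1.78486.
ρ_SOR = ω* − 1 = 1.78486 − 1 = 0.78486.

ρ_SOR = 0.78486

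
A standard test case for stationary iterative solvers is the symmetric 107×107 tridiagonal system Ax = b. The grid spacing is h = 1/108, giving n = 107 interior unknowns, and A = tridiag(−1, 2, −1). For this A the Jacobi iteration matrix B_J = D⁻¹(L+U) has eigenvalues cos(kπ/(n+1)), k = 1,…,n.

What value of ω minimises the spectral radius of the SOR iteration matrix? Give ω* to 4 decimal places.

ω* = 1.9435

B_J for the 107×107 system has eigenvalues cos(kπ/108); ρ_J = cos(π/108) = 0.9996.
√(1−ρ_J²) = |sin(π/108)| = 0.02908
Then 2/(1+√(1−ρ_J²)) = 2/(1+0.02908); ω* = 2/1.02908 = 1.9435.
and ρ(B_{ω*}) = 1.9435 − 1 = 0.9435.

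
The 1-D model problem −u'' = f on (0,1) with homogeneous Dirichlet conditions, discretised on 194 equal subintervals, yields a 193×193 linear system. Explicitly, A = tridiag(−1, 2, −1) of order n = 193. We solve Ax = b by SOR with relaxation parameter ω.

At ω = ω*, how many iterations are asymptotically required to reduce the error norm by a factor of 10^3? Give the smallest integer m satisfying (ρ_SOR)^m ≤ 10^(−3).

With n=193, ρ(Jacobi) = cos(π/194) = 0.9998689.
√(1 − cos²(π/194)) = sin(π/194) ≈ 0.0161931.
Then 2/(1+√(1−ρ_J²)) = 2/(1+0.0161931); ω* = 2/1.0161931 = 1.9681299.
ρ_SOR = ω* − 1 = 1.9681299 − 1 = 0.9681299.
(0.9681299)^m ≤ 10^{−3}  ⇒  m·ln(0.9681299) ≤ −3·ln10  ⇒  m ≥ 213.275  ⇒  m = 214

m = 214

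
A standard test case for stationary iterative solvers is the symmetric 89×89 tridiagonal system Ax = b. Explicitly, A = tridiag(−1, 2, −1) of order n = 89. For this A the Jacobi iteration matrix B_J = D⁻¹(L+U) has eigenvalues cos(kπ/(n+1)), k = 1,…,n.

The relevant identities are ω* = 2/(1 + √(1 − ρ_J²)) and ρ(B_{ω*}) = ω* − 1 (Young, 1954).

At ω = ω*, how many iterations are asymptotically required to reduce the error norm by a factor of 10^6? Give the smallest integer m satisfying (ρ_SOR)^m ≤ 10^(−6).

ρ_J = max_k |cos(kπ/90)| = cos(π/90) = 0.9993908
√(1−ρ_J²) = |sin(π/90)| = 0.0348995
ω* = 2/(1+0.0348995) = 1.9325548
ρ_SOR = ω* − 1 = 1.9325548 − 1 = 0.9325548.
6·ln10 = 13.8155; −ln(0.9325548) = 0.0698274; m = ⌈13.8155/0.0698274⌉ = ⌈197.852⌉ = 198.

m = 198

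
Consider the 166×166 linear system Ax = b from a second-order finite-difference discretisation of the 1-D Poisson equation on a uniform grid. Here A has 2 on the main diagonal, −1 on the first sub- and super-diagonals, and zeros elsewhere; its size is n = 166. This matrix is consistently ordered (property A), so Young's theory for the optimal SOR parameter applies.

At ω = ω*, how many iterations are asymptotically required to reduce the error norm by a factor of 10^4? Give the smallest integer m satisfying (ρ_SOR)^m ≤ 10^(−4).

m = 245

[ρ_J] n=166: ρ(B_J) = cos(π/(n+1)) = cos(π/167) = 0.9998231.
√(1 − cos²(π/167)) = sin(π/167) ≈ 0.0188108.
ω* = 2 / (1 + 0.0188108) = 2 / 1.0188108 ≈ 1.9630730.
Hence ρ(B_{ω*}) = 1.9630730 − 1 = 0.9630730.
ρ_SOR^m ≤ 10^(−4) ⇔ m ≥ 4·ln10/(−ln 0.9630730) = 9.21034/0.0376261 = 244.786; m = ⌈244.786⌉ = 245.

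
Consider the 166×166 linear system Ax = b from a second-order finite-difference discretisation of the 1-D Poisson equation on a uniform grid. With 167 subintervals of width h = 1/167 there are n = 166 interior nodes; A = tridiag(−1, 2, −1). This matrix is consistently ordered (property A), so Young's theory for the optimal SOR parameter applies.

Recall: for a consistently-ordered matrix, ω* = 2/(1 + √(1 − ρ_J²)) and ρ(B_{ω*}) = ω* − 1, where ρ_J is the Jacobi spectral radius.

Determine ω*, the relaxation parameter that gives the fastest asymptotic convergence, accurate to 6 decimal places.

ω* = 1.963073

ρ_J = max_k |cos(kπ/167)| = cos(π/167) = 0.999823
1 − cos²(π/167) = sin²(π/167) ⇒ √(1−ρ_J²) = sin(π/167) = 0.0188108.
ω* = 2 / (1 + 0.0188108) = 2 / 1.0188108 ≈ 1.963073.
ρ_SOR = ω* − 1 = 1.963073 − 1 = 0.963073.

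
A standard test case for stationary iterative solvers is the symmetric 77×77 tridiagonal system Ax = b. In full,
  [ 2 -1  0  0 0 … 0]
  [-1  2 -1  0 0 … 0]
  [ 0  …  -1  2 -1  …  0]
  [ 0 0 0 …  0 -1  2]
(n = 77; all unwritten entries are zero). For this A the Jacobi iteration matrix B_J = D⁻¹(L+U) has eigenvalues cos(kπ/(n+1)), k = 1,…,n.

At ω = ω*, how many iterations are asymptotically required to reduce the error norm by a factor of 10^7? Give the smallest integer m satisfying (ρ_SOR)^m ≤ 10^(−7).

[ρ_J] n=77: ρ(B_J) = cos(π/(n+1)) = cos(π/78) = 0.9991890.
1 − cos²(π/78) = sin²(π/78) ⇒ √(1−ρ_J²) = sin(π/78) = 0.0402659.
[ω*] 2 ÷ (1 + 0.0402659) = 2 ÷ 1.0402659 = 1.9225854.
At ω = 1.9225854 every |λ(B_ω)| = ω−1, so ρ_SOR = 0.9225854.
7·ln10 = 16.1181; −ln(0.9225854) = 0.0805753; m = ⌈16.1181/0.0805753⌉ = ⌈200.038⌉ = 201.

m = 201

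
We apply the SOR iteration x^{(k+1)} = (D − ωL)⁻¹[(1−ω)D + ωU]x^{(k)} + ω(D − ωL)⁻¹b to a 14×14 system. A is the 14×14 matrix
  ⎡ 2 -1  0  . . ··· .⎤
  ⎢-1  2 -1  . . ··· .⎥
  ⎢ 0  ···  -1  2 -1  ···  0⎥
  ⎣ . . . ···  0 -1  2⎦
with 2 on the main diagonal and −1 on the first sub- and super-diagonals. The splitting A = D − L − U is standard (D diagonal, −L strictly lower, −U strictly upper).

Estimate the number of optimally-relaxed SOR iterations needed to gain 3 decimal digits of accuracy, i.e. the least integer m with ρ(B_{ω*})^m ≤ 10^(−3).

m = 17

[ρ_J] n=14: ρ(B_J) = cos(π/(n+1)) = cos(π/15) = 0.9781476.
√(1−ρ_J²) = |sin(π/15)| = 0.2079117
Young: ω* = 2/(1+√(1−ρ_J²)) = 2/(1+0.2079117) = 2/1.2079117 = 1.6557502.
Hence ρ(B_{ω*}) = 1.6557502 − 1 = 0.6557502.
(0.6557502)^m ≤ 10^{−3}  ⇒  m·ln(0.6557502) ≤ −3·ln10  ⇒  m ≥ 16.370  ⇒  m = 17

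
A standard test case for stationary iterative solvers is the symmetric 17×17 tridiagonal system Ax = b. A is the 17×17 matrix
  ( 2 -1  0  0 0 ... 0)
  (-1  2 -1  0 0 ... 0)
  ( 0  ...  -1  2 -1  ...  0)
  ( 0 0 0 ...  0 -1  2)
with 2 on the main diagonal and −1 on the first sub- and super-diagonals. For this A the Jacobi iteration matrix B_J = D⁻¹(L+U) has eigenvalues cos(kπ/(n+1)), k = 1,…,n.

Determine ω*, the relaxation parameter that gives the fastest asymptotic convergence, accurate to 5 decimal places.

ω* = 1.70409

spectrum of D⁻¹(L+U) = {cos(kπ/18) : 1≤k≤17}; ρ_J = cos(π/18) = 0.98481.
root = sin(π/18) = 0.173648  (since 1−cos² = sin²).
Young: ω* = 2/(1+√(1−ρ_J²)) = 2/(1+0.173648) = 2/1.173648 = 1.70409.
[ρ_SOR] ω* − 1 = 0.70409.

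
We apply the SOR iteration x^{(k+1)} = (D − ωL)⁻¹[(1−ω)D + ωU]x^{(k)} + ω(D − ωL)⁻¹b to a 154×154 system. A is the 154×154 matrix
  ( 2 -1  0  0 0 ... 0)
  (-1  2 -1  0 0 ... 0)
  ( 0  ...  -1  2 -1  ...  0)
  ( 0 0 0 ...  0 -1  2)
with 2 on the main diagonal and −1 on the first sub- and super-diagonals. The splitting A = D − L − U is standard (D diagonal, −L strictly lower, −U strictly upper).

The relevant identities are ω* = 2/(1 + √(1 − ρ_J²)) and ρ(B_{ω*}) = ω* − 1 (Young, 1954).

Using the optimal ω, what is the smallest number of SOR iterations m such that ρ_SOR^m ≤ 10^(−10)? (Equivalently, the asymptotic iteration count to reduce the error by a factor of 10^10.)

m = 568

With n=154, ρ(Jacobi) = cos(π/155) = 0.9997946.
√(1−ρ_J²) simplifies to sin(π/155) = 0.0202670.
Young: ω* = 2/(1+√(1−ρ_J²)) = 2/(1+0.0202670) = 2/1.0202670 = 1.9602712.
ρ_SOR = ω* − 1 ≈ 0.9602712.
m ≥ 10·ln10 / (−ln 0.9602712) = 567.987; smallest integer m = 568.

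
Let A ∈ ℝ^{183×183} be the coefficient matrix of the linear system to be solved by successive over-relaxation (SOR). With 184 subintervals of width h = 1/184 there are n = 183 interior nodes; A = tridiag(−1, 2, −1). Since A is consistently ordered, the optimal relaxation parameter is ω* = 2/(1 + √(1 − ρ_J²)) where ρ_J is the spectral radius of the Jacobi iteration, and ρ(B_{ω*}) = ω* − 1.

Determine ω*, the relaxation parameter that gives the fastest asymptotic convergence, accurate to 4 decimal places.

ω* = 1.9664

n=183: λ(B_J) = 1 − λ(A)/2 = cos(kπ/184); k=1 gives ρ_J = 0.9999.
√(1 − cos²(π/184)) = sin(π/184) ≈ 0.01707.
ω* = 2/(1+0.01707) = 1.9664
ρ_SOR = ω* − 1 = 1.9664 − 1 = 0.9664.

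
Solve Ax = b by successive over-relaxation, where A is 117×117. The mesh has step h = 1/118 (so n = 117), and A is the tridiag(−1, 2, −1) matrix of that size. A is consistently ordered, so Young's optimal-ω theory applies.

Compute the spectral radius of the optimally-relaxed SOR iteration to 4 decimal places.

ρ_J = max_k |cos(kπ/118)| = cos(π/118) = 0.9996
√(1−ρ_J²) = |sin(π/118)| = 0.02662
[ω*] 2 ÷ (1 + 0.02662) = 2 ÷ 1.02662 = 1.9481.
ρ_SOR = ω* − 1 ≈ 0.9481.

ρ_SOR = 0.9481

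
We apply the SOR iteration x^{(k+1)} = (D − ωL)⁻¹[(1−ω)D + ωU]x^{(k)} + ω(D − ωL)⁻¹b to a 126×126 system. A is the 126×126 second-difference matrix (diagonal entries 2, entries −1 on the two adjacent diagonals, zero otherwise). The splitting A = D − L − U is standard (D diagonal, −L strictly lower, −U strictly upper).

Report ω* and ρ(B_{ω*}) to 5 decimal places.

ω* = 1.95173, ρ_SOR = 0.95173

[ρ_J] n=126: ρ(B_J) = cos(π/(n+1)) = cos(π/127) = 0.99969.
√(1−ρ_J²) simplifies to sin(π/127) = 0.024734.
Then 2/(1+√(1−ρ_J²)) = 2/(1+0.024734); ω* = 2/1.024734 = 1.95173.
ρ_SOR = ω* − 1 ≈ 0.95173.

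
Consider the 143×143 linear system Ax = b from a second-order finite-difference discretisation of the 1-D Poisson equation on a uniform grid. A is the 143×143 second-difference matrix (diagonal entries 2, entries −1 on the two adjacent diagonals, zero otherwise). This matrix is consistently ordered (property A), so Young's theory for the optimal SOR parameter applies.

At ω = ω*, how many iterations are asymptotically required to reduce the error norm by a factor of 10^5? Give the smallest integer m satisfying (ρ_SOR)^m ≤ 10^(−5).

spectrum of D⁻¹(L+U) = {cos(kπ/144) : 1≤k≤143}; ρ_J = cos(π/144) = 0.9997620.
√(1−ρ_J²) = |sin(π/144)| = 0.0218149
[ω*] 2 ÷ (1 + 0.0218149) = 2 ÷ 1.0218149 = 1.9573017.
[ρ_SOR] ω* − 1 = 0.9573017.
(0.9573017)^m ≤ 10^{−5}  ⇒  m·ln(0.9573017) ≤ −5·ln10  ⇒  m ≥ 263.835  ⇒  m = 264

m = 264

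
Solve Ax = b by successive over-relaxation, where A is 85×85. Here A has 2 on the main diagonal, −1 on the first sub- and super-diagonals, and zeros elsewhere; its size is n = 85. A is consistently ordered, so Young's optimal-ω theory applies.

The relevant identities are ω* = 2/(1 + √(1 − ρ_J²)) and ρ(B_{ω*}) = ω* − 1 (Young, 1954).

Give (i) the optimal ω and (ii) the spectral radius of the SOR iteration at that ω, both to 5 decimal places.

ω* = 1.92953, ρ_SOR = 0.92953

spectrum of D⁻¹(L+U) = {cos(kπ/86) : 1≤k≤85}; ρ_J = cos(π/86) = 0.99933.
√(1−ρ_J²) = |sin(π/86)| = 0.036522
Then 2/(1+√(1−ρ_J²)) = 2/(1+0.036522); ω* = 2/1.036522 = 1.92953.
ρ(B_{ω*}) = ω*−1 = 0.92953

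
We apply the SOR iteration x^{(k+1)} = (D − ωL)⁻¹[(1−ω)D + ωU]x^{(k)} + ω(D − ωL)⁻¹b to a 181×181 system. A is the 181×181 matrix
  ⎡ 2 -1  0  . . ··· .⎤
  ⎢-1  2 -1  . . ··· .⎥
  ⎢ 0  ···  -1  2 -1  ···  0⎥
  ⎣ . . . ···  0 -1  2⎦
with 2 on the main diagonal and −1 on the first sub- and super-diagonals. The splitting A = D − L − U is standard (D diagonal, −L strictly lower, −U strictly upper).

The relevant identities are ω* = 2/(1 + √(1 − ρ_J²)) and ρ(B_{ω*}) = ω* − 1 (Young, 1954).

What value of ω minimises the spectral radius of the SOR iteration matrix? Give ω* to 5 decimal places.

[ρ_J] n=181: ρ(B_J) = cos(π/(n+1)) = cos(π/182) = 0.99985.
√(1 − cos²(π/182)) = sin(π/182) ≈ 0.017261.
[ω*] 2 ÷ (1 + 0.017261) = 2 ÷ 1.017261 = 1.96606.
ρ_SOR = ω* − 1 ≈ 0.96606.

ω* = 1.96606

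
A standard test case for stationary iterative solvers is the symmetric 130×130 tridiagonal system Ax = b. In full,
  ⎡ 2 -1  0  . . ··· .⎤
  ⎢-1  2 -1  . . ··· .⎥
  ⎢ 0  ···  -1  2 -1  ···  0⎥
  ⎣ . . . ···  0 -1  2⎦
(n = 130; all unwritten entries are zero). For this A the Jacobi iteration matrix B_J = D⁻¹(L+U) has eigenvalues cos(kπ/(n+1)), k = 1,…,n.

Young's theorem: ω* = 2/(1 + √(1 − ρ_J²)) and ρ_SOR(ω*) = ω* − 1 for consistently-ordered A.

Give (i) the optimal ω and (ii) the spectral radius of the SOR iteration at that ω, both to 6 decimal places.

ω* = 1.953164, ρ_SOR = 0.953164

[ρ_J] n=130: ρ(B_J) = cos(π/(n+1)) = cos(π/131) = 0.999712.
√(1−ρ_J²) simplifies to sin(π/131) = 0.0239793.
Then 2/(1+√(1−ρ_J²)) = 2/(1+0.0239793); ω* = 2/1.0239793 = 1.953164.
ρ_SOR = ω* − 1 = 1.953164 − 1 = 0.953164.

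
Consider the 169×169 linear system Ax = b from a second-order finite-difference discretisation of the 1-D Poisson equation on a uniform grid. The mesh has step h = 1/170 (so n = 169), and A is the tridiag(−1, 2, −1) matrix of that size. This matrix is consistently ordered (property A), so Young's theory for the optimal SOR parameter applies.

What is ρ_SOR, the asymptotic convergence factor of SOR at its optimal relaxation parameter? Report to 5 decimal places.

ρ_SOR = 0.96371

[ρ_J] n=169: ρ(B_J) = cos(π/(n+1)) = cos(π/170) = 0.99983.
√(1−ρ_J²) = |sin(π/170)| = 0.018479
So ω* = 2/1.018479 = 1.96371 (Young).
At ω = 1.96371 every |λ(B_ω)| = ω−1, so ρ_SOR = 0.96371.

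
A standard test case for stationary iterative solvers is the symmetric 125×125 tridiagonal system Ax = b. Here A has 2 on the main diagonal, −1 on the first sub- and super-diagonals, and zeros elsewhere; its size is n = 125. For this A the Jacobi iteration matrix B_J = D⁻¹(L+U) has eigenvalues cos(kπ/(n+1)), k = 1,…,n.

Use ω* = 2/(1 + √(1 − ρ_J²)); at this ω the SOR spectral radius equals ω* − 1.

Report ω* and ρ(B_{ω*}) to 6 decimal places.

B_J for the 125×125 system has eigenvalues cos(kπ/126); ρ_J = cos(π/126) = 0.999689.
√(1 − cos²(π/126)) = sin(π/126) ≈ 0.0249307.
ω* = 2/(1+0.0249307) = 1.951351
Hence ρ(B_{ω*}) = 1.951351 − 1 = 0.951351.

ω* = 1.951351, ρ_SOR = 0.951351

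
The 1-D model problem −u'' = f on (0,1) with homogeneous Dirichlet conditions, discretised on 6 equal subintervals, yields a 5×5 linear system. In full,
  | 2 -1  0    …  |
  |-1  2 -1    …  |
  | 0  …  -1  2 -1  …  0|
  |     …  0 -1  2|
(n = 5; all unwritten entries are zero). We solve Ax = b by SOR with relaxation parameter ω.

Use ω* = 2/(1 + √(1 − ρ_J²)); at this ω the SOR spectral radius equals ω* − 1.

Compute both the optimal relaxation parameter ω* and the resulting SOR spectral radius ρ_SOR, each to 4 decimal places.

[ρ_J] n=5: ρ(B_J) = cos(π/(n+1)) = cos(π/6) = 0.8660.
√(1 − cos²(π/6)) = sin(π/6) ≈ 0.50000.
ω* = 2 / (1 + 0.50000) = 2 / 1.50000 ≈ 1.3333.
and ρ(B_{ω*}) = 1.3333 − 1 = 0.3333.

ω* = 1.3333, ρ_SOR = 0.3333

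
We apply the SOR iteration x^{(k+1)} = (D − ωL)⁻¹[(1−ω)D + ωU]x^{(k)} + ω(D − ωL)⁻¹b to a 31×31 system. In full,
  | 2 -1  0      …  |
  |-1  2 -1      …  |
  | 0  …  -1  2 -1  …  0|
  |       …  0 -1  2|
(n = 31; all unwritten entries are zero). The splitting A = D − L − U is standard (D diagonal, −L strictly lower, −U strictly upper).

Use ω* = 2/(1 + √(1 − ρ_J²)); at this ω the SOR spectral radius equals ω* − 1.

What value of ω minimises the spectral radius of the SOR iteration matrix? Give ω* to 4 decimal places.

ω* = 1.8215

ρ_J = max_k |cos(kπ/32)| = cos(π/32) = 0.9952
1 − cos²(π/32) = sin²(π/32) ⇒ √(1−ρ_J²) = sin(π/32) = 0.09802.
ω* = 2 / (1 + 0.09802) = 2 / 1.09802 ≈ 1.8215.
ρ_SOR = ω* − 1 ≈ 0.8215.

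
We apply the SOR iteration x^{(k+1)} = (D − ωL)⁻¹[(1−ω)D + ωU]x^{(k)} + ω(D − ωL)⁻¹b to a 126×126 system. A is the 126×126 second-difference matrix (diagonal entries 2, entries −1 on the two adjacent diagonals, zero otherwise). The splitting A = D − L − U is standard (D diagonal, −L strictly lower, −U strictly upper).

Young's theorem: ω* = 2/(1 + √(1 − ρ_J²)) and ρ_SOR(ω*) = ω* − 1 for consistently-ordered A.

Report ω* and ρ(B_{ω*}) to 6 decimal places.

ω* = 1.951725, ρ_SOR = 0.951725

n=126: λ(B_J) = 1 − λ(A)/2 = cos(kπ/127); k=1 gives ρ_J = 0.999694.
root = sin(π/127) = 0.0247344  (since 1−cos² = sin²).
ω* = 2/(1 + 0.0247344) = 2/1.0247344 = 1.951725.
ρ_SOR = ω* − 1 ≈ 0.951725.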